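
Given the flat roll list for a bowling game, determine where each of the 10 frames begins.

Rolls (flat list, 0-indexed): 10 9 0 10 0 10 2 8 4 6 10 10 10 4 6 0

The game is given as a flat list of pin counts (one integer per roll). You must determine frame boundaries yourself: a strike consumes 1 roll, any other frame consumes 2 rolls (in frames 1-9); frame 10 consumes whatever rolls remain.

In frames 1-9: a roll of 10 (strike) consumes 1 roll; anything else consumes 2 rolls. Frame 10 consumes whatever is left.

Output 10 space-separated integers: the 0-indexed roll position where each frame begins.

Answer: 0 1 3 4 6 8 10 11 12 13

Derivation:
Frame 1 starts at roll index 0: roll=10 (strike), consumes 1 roll
Frame 2 starts at roll index 1: rolls=9,0 (sum=9), consumes 2 rolls
Frame 3 starts at roll index 3: roll=10 (strike), consumes 1 roll
Frame 4 starts at roll index 4: rolls=0,10 (sum=10), consumes 2 rolls
Frame 5 starts at roll index 6: rolls=2,8 (sum=10), consumes 2 rolls
Frame 6 starts at roll index 8: rolls=4,6 (sum=10), consumes 2 rolls
Frame 7 starts at roll index 10: roll=10 (strike), consumes 1 roll
Frame 8 starts at roll index 11: roll=10 (strike), consumes 1 roll
Frame 9 starts at roll index 12: roll=10 (strike), consumes 1 roll
Frame 10 starts at roll index 13: 3 remaining rolls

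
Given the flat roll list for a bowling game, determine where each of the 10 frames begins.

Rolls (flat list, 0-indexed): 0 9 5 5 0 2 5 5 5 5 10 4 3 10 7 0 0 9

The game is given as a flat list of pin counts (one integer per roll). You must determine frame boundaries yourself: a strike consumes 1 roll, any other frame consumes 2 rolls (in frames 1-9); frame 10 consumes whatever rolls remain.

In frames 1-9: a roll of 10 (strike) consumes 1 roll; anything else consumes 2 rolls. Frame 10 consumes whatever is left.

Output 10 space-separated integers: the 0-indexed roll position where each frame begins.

Answer: 0 2 4 6 8 10 11 13 14 16

Derivation:
Frame 1 starts at roll index 0: rolls=0,9 (sum=9), consumes 2 rolls
Frame 2 starts at roll index 2: rolls=5,5 (sum=10), consumes 2 rolls
Frame 3 starts at roll index 4: rolls=0,2 (sum=2), consumes 2 rolls
Frame 4 starts at roll index 6: rolls=5,5 (sum=10), consumes 2 rolls
Frame 5 starts at roll index 8: rolls=5,5 (sum=10), consumes 2 rolls
Frame 6 starts at roll index 10: roll=10 (strike), consumes 1 roll
Frame 7 starts at roll index 11: rolls=4,3 (sum=7), consumes 2 rolls
Frame 8 starts at roll index 13: roll=10 (strike), consumes 1 roll
Frame 9 starts at roll index 14: rolls=7,0 (sum=7), consumes 2 rolls
Frame 10 starts at roll index 16: 2 remaining rolls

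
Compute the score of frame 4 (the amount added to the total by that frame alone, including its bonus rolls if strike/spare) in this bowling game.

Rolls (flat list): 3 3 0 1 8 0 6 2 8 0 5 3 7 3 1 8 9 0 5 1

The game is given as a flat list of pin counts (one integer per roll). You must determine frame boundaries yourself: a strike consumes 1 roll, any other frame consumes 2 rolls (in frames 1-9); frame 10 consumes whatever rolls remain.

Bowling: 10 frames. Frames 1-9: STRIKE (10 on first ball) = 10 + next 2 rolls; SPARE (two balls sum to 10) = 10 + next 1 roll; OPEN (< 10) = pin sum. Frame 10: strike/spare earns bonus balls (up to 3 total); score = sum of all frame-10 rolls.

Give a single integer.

Answer: 8

Derivation:
Frame 1: OPEN (3+3=6). Cumulative: 6
Frame 2: OPEN (0+1=1). Cumulative: 7
Frame 3: OPEN (8+0=8). Cumulative: 15
Frame 4: OPEN (6+2=8). Cumulative: 23
Frame 5: OPEN (8+0=8). Cumulative: 31
Frame 6: OPEN (5+3=8). Cumulative: 39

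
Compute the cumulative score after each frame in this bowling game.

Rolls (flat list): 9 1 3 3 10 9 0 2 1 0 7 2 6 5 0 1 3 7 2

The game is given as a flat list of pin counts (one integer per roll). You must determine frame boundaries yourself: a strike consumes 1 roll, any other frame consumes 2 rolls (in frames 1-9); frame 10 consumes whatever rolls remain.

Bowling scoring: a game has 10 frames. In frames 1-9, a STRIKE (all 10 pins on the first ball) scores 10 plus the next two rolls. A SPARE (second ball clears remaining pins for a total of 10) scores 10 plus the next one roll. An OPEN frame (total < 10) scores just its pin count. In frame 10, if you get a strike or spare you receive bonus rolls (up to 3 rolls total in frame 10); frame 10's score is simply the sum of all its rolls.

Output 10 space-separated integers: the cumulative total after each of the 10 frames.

Answer: 13 19 38 47 50 57 65 70 74 83

Derivation:
Frame 1: SPARE (9+1=10). 10 + next roll (3) = 13. Cumulative: 13
Frame 2: OPEN (3+3=6). Cumulative: 19
Frame 3: STRIKE. 10 + next two rolls (9+0) = 19. Cumulative: 38
Frame 4: OPEN (9+0=9). Cumulative: 47
Frame 5: OPEN (2+1=3). Cumulative: 50
Frame 6: OPEN (0+7=7). Cumulative: 57
Frame 7: OPEN (2+6=8). Cumulative: 65
Frame 8: OPEN (5+0=5). Cumulative: 70
Frame 9: OPEN (1+3=4). Cumulative: 74
Frame 10: OPEN. Sum of all frame-10 rolls (7+2) = 9. Cumulative: 83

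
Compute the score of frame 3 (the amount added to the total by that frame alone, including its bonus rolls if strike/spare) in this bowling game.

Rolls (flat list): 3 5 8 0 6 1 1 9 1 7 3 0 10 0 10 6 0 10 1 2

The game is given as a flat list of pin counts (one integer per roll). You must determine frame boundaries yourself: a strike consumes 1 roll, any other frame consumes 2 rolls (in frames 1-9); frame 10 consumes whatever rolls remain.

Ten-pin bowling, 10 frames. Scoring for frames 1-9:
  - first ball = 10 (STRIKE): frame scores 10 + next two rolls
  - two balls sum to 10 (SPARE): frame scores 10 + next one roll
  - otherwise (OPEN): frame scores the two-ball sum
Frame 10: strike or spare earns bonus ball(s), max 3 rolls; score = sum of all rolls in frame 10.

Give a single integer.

Frame 1: OPEN (3+5=8). Cumulative: 8
Frame 2: OPEN (8+0=8). Cumulative: 16
Frame 3: OPEN (6+1=7). Cumulative: 23
Frame 4: SPARE (1+9=10). 10 + next roll (1) = 11. Cumulative: 34
Frame 5: OPEN (1+7=8). Cumulative: 42

Answer: 7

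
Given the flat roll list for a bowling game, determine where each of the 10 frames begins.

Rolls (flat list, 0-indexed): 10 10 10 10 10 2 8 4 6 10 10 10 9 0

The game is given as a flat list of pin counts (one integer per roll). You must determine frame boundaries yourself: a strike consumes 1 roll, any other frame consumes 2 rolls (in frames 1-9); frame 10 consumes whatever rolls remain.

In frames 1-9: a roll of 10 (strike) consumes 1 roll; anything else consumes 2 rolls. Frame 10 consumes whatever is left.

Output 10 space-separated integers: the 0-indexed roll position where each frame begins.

Frame 1 starts at roll index 0: roll=10 (strike), consumes 1 roll
Frame 2 starts at roll index 1: roll=10 (strike), consumes 1 roll
Frame 3 starts at roll index 2: roll=10 (strike), consumes 1 roll
Frame 4 starts at roll index 3: roll=10 (strike), consumes 1 roll
Frame 5 starts at roll index 4: roll=10 (strike), consumes 1 roll
Frame 6 starts at roll index 5: rolls=2,8 (sum=10), consumes 2 rolls
Frame 7 starts at roll index 7: rolls=4,6 (sum=10), consumes 2 rolls
Frame 8 starts at roll index 9: roll=10 (strike), consumes 1 roll
Frame 9 starts at roll index 10: roll=10 (strike), consumes 1 roll
Frame 10 starts at roll index 11: 3 remaining rolls

Answer: 0 1 2 3 4 5 7 9 10 11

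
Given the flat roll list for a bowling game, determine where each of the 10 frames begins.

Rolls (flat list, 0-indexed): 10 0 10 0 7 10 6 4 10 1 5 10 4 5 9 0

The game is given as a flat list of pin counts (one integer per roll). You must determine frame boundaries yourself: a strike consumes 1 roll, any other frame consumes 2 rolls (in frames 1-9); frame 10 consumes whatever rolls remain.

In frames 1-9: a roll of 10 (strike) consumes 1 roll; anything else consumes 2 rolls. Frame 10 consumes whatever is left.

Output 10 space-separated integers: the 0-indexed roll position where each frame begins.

Frame 1 starts at roll index 0: roll=10 (strike), consumes 1 roll
Frame 2 starts at roll index 1: rolls=0,10 (sum=10), consumes 2 rolls
Frame 3 starts at roll index 3: rolls=0,7 (sum=7), consumes 2 rolls
Frame 4 starts at roll index 5: roll=10 (strike), consumes 1 roll
Frame 5 starts at roll index 6: rolls=6,4 (sum=10), consumes 2 rolls
Frame 6 starts at roll index 8: roll=10 (strike), consumes 1 roll
Frame 7 starts at roll index 9: rolls=1,5 (sum=6), consumes 2 rolls
Frame 8 starts at roll index 11: roll=10 (strike), consumes 1 roll
Frame 9 starts at roll index 12: rolls=4,5 (sum=9), consumes 2 rolls
Frame 10 starts at roll index 14: 2 remaining rolls

Answer: 0 1 3 5 6 8 9 11 12 14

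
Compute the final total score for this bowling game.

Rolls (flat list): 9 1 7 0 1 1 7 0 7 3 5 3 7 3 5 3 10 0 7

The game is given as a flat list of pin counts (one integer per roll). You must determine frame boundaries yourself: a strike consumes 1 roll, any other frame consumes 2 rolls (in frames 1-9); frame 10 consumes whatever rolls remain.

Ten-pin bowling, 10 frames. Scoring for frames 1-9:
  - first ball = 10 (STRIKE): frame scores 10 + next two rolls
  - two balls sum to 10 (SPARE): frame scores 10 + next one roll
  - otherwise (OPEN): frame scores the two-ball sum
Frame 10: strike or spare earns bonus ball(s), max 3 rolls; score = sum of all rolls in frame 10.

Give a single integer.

Answer: 103

Derivation:
Frame 1: SPARE (9+1=10). 10 + next roll (7) = 17. Cumulative: 17
Frame 2: OPEN (7+0=7). Cumulative: 24
Frame 3: OPEN (1+1=2). Cumulative: 26
Frame 4: OPEN (7+0=7). Cumulative: 33
Frame 5: SPARE (7+3=10). 10 + next roll (5) = 15. Cumulative: 48
Frame 6: OPEN (5+3=8). Cumulative: 56
Frame 7: SPARE (7+3=10). 10 + next roll (5) = 15. Cumulative: 71
Frame 8: OPEN (5+3=8). Cumulative: 79
Frame 9: STRIKE. 10 + next two rolls (0+7) = 17. Cumulative: 96
Frame 10: OPEN. Sum of all frame-10 rolls (0+7) = 7. Cumulative: 103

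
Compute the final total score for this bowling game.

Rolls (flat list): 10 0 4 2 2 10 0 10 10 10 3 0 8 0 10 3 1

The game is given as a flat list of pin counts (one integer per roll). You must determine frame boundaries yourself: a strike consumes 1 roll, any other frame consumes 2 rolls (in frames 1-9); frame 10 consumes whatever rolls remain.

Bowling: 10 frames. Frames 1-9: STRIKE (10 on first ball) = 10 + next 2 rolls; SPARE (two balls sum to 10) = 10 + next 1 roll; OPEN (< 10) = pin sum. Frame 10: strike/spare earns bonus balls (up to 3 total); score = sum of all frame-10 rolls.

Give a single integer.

Frame 1: STRIKE. 10 + next two rolls (0+4) = 14. Cumulative: 14
Frame 2: OPEN (0+4=4). Cumulative: 18
Frame 3: OPEN (2+2=4). Cumulative: 22
Frame 4: STRIKE. 10 + next two rolls (0+10) = 20. Cumulative: 42
Frame 5: SPARE (0+10=10). 10 + next roll (10) = 20. Cumulative: 62
Frame 6: STRIKE. 10 + next two rolls (10+3) = 23. Cumulative: 85
Frame 7: STRIKE. 10 + next two rolls (3+0) = 13. Cumulative: 98
Frame 8: OPEN (3+0=3). Cumulative: 101
Frame 9: OPEN (8+0=8). Cumulative: 109
Frame 10: STRIKE. Sum of all frame-10 rolls (10+3+1) = 14. Cumulative: 123

Answer: 123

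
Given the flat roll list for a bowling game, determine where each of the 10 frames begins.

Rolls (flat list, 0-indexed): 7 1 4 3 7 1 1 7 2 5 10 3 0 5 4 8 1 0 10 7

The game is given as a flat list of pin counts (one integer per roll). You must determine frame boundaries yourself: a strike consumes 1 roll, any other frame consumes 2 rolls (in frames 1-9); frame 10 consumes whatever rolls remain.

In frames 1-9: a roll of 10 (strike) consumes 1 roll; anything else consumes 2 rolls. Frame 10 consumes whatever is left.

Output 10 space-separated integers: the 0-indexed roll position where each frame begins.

Answer: 0 2 4 6 8 10 11 13 15 17

Derivation:
Frame 1 starts at roll index 0: rolls=7,1 (sum=8), consumes 2 rolls
Frame 2 starts at roll index 2: rolls=4,3 (sum=7), consumes 2 rolls
Frame 3 starts at roll index 4: rolls=7,1 (sum=8), consumes 2 rolls
Frame 4 starts at roll index 6: rolls=1,7 (sum=8), consumes 2 rolls
Frame 5 starts at roll index 8: rolls=2,5 (sum=7), consumes 2 rolls
Frame 6 starts at roll index 10: roll=10 (strike), consumes 1 roll
Frame 7 starts at roll index 11: rolls=3,0 (sum=3), consumes 2 rolls
Frame 8 starts at roll index 13: rolls=5,4 (sum=9), consumes 2 rolls
Frame 9 starts at roll index 15: rolls=8,1 (sum=9), consumes 2 rolls
Frame 10 starts at roll index 17: 3 remaining rolls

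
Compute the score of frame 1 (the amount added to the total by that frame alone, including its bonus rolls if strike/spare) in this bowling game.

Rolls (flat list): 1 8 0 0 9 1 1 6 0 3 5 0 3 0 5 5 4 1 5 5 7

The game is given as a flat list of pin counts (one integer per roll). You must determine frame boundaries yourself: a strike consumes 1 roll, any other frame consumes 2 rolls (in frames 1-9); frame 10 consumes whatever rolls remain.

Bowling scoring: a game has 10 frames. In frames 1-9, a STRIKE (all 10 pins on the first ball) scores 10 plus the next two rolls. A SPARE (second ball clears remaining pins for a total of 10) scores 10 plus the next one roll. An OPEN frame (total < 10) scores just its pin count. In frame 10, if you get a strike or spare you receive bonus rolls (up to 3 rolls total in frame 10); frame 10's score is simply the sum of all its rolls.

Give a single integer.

Answer: 9

Derivation:
Frame 1: OPEN (1+8=9). Cumulative: 9
Frame 2: OPEN (0+0=0). Cumulative: 9
Frame 3: SPARE (9+1=10). 10 + next roll (1) = 11. Cumulative: 20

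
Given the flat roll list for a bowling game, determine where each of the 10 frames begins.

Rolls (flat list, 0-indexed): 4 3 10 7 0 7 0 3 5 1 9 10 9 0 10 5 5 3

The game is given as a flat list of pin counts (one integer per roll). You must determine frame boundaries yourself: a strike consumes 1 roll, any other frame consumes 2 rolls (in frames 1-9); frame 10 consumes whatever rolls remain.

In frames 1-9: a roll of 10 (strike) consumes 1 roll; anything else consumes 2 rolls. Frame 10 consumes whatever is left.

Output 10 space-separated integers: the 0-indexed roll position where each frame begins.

Answer: 0 2 3 5 7 9 11 12 14 15

Derivation:
Frame 1 starts at roll index 0: rolls=4,3 (sum=7), consumes 2 rolls
Frame 2 starts at roll index 2: roll=10 (strike), consumes 1 roll
Frame 3 starts at roll index 3: rolls=7,0 (sum=7), consumes 2 rolls
Frame 4 starts at roll index 5: rolls=7,0 (sum=7), consumes 2 rolls
Frame 5 starts at roll index 7: rolls=3,5 (sum=8), consumes 2 rolls
Frame 6 starts at roll index 9: rolls=1,9 (sum=10), consumes 2 rolls
Frame 7 starts at roll index 11: roll=10 (strike), consumes 1 roll
Frame 8 starts at roll index 12: rolls=9,0 (sum=9), consumes 2 rolls
Frame 9 starts at roll index 14: roll=10 (strike), consumes 1 roll
Frame 10 starts at roll index 15: 3 remaining rolls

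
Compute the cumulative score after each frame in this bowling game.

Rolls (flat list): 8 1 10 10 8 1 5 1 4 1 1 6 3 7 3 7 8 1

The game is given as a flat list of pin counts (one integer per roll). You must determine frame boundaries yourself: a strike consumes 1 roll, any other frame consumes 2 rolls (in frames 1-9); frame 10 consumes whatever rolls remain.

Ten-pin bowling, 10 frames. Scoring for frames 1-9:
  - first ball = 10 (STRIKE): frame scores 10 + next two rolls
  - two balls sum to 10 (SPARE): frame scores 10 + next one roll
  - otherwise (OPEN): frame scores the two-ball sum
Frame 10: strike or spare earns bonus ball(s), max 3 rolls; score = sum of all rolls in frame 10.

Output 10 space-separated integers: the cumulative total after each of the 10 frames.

Answer: 9 37 56 65 71 76 83 96 114 123

Derivation:
Frame 1: OPEN (8+1=9). Cumulative: 9
Frame 2: STRIKE. 10 + next two rolls (10+8) = 28. Cumulative: 37
Frame 3: STRIKE. 10 + next two rolls (8+1) = 19. Cumulative: 56
Frame 4: OPEN (8+1=9). Cumulative: 65
Frame 5: OPEN (5+1=6). Cumulative: 71
Frame 6: OPEN (4+1=5). Cumulative: 76
Frame 7: OPEN (1+6=7). Cumulative: 83
Frame 8: SPARE (3+7=10). 10 + next roll (3) = 13. Cumulative: 96
Frame 9: SPARE (3+7=10). 10 + next roll (8) = 18. Cumulative: 114
Frame 10: OPEN. Sum of all frame-10 rolls (8+1) = 9. Cumulative: 123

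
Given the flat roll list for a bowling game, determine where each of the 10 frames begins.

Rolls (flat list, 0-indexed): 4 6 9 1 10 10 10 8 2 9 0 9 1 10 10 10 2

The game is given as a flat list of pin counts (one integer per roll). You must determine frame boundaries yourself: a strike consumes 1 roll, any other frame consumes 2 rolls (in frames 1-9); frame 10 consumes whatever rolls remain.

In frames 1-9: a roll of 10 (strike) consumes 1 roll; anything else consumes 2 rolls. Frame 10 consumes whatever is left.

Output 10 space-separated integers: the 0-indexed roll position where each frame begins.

Frame 1 starts at roll index 0: rolls=4,6 (sum=10), consumes 2 rolls
Frame 2 starts at roll index 2: rolls=9,1 (sum=10), consumes 2 rolls
Frame 3 starts at roll index 4: roll=10 (strike), consumes 1 roll
Frame 4 starts at roll index 5: roll=10 (strike), consumes 1 roll
Frame 5 starts at roll index 6: roll=10 (strike), consumes 1 roll
Frame 6 starts at roll index 7: rolls=8,2 (sum=10), consumes 2 rolls
Frame 7 starts at roll index 9: rolls=9,0 (sum=9), consumes 2 rolls
Frame 8 starts at roll index 11: rolls=9,1 (sum=10), consumes 2 rolls
Frame 9 starts at roll index 13: roll=10 (strike), consumes 1 roll
Frame 10 starts at roll index 14: 3 remaining rolls

Answer: 0 2 4 5 6 7 9 11 13 14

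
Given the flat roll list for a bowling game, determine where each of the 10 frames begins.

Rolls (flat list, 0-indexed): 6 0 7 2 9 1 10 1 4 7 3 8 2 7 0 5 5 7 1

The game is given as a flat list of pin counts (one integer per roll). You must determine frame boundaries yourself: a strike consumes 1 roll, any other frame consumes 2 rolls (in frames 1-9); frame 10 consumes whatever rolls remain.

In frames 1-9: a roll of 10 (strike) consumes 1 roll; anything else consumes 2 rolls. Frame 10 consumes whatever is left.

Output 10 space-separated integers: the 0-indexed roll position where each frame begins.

Answer: 0 2 4 6 7 9 11 13 15 17

Derivation:
Frame 1 starts at roll index 0: rolls=6,0 (sum=6), consumes 2 rolls
Frame 2 starts at roll index 2: rolls=7,2 (sum=9), consumes 2 rolls
Frame 3 starts at roll index 4: rolls=9,1 (sum=10), consumes 2 rolls
Frame 4 starts at roll index 6: roll=10 (strike), consumes 1 roll
Frame 5 starts at roll index 7: rolls=1,4 (sum=5), consumes 2 rolls
Frame 6 starts at roll index 9: rolls=7,3 (sum=10), consumes 2 rolls
Frame 7 starts at roll index 11: rolls=8,2 (sum=10), consumes 2 rolls
Frame 8 starts at roll index 13: rolls=7,0 (sum=7), consumes 2 rolls
Frame 9 starts at roll index 15: rolls=5,5 (sum=10), consumes 2 rolls
Frame 10 starts at roll index 17: 2 remaining rolls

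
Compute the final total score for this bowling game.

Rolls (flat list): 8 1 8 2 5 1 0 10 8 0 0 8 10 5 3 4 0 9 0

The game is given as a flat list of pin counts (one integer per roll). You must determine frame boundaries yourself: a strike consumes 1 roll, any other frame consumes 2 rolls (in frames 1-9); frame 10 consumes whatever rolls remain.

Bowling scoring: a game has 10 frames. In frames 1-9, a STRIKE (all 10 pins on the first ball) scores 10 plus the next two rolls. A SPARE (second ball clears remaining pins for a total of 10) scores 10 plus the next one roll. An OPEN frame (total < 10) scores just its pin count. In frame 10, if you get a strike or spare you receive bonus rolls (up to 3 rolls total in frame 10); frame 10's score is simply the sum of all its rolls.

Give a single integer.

Answer: 103

Derivation:
Frame 1: OPEN (8+1=9). Cumulative: 9
Frame 2: SPARE (8+2=10). 10 + next roll (5) = 15. Cumulative: 24
Frame 3: OPEN (5+1=6). Cumulative: 30
Frame 4: SPARE (0+10=10). 10 + next roll (8) = 18. Cumulative: 48
Frame 5: OPEN (8+0=8). Cumulative: 56
Frame 6: OPEN (0+8=8). Cumulative: 64
Frame 7: STRIKE. 10 + next two rolls (5+3) = 18. Cumulative: 82
Frame 8: OPEN (5+3=8). Cumulative: 90
Frame 9: OPEN (4+0=4). Cumulative: 94
Frame 10: OPEN. Sum of all frame-10 rolls (9+0) = 9. Cumulative: 103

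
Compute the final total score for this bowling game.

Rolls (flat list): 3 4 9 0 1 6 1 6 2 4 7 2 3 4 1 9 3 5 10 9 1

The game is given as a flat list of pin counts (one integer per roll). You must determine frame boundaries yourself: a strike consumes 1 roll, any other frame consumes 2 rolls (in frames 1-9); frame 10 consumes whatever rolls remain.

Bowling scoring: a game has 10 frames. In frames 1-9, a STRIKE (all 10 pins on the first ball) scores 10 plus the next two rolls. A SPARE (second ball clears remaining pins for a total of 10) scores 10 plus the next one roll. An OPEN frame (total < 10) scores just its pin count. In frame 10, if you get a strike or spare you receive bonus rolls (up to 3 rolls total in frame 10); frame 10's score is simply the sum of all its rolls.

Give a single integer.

Answer: 93

Derivation:
Frame 1: OPEN (3+4=7). Cumulative: 7
Frame 2: OPEN (9+0=9). Cumulative: 16
Frame 3: OPEN (1+6=7). Cumulative: 23
Frame 4: OPEN (1+6=7). Cumulative: 30
Frame 5: OPEN (2+4=6). Cumulative: 36
Frame 6: OPEN (7+2=9). Cumulative: 45
Frame 7: OPEN (3+4=7). Cumulative: 52
Frame 8: SPARE (1+9=10). 10 + next roll (3) = 13. Cumulative: 65
Frame 9: OPEN (3+5=8). Cumulative: 73
Frame 10: STRIKE. Sum of all frame-10 rolls (10+9+1) = 20. Cumulative: 93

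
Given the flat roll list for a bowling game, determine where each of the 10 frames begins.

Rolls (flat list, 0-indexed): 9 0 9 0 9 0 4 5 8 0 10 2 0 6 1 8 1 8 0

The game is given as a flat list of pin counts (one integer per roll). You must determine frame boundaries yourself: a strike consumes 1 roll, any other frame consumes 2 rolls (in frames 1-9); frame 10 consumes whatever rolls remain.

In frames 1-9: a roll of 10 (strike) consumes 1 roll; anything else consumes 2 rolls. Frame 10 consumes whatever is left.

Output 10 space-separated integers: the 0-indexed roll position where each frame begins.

Frame 1 starts at roll index 0: rolls=9,0 (sum=9), consumes 2 rolls
Frame 2 starts at roll index 2: rolls=9,0 (sum=9), consumes 2 rolls
Frame 3 starts at roll index 4: rolls=9,0 (sum=9), consumes 2 rolls
Frame 4 starts at roll index 6: rolls=4,5 (sum=9), consumes 2 rolls
Frame 5 starts at roll index 8: rolls=8,0 (sum=8), consumes 2 rolls
Frame 6 starts at roll index 10: roll=10 (strike), consumes 1 roll
Frame 7 starts at roll index 11: rolls=2,0 (sum=2), consumes 2 rolls
Frame 8 starts at roll index 13: rolls=6,1 (sum=7), consumes 2 rolls
Frame 9 starts at roll index 15: rolls=8,1 (sum=9), consumes 2 rolls
Frame 10 starts at roll index 17: 2 remaining rolls

Answer: 0 2 4 6 8 10 11 13 15 17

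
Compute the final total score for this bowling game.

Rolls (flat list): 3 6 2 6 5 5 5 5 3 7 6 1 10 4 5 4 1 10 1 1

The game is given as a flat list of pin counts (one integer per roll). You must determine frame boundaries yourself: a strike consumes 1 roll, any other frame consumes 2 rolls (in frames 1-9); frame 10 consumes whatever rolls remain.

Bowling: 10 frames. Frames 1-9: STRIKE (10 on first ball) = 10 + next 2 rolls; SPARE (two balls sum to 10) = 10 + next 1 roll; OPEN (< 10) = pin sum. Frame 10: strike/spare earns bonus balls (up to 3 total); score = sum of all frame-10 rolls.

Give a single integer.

Answer: 113

Derivation:
Frame 1: OPEN (3+6=9). Cumulative: 9
Frame 2: OPEN (2+6=8). Cumulative: 17
Frame 3: SPARE (5+5=10). 10 + next roll (5) = 15. Cumulative: 32
Frame 4: SPARE (5+5=10). 10 + next roll (3) = 13. Cumulative: 45
Frame 5: SPARE (3+7=10). 10 + next roll (6) = 16. Cumulative: 61
Frame 6: OPEN (6+1=7). Cumulative: 68
Frame 7: STRIKE. 10 + next two rolls (4+5) = 19. Cumulative: 87
Frame 8: OPEN (4+5=9). Cumulative: 96
Frame 9: OPEN (4+1=5). Cumulative: 101
Frame 10: STRIKE. Sum of all frame-10 rolls (10+1+1) = 12. Cumulative: 113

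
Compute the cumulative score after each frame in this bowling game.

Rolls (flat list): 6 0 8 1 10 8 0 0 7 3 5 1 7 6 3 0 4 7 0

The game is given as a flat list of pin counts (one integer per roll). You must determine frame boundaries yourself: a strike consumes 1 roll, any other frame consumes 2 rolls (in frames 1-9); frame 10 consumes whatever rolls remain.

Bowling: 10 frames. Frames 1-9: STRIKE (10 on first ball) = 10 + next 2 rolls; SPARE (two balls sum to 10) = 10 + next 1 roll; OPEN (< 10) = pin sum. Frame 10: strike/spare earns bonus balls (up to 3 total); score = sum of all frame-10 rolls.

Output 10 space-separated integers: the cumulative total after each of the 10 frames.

Answer: 6 15 33 41 48 56 64 73 77 84

Derivation:
Frame 1: OPEN (6+0=6). Cumulative: 6
Frame 2: OPEN (8+1=9). Cumulative: 15
Frame 3: STRIKE. 10 + next two rolls (8+0) = 18. Cumulative: 33
Frame 4: OPEN (8+0=8). Cumulative: 41
Frame 5: OPEN (0+7=7). Cumulative: 48
Frame 6: OPEN (3+5=8). Cumulative: 56
Frame 7: OPEN (1+7=8). Cumulative: 64
Frame 8: OPEN (6+3=9). Cumulative: 73
Frame 9: OPEN (0+4=4). Cumulative: 77
Frame 10: OPEN. Sum of all frame-10 rolls (7+0) = 7. Cumulative: 84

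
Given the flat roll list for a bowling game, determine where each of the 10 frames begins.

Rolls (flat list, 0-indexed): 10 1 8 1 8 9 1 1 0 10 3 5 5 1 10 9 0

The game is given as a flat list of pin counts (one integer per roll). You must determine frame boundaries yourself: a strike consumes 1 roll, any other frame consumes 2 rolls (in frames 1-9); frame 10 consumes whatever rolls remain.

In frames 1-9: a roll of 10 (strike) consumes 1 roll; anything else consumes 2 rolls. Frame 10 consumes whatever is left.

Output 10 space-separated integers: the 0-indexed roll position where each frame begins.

Answer: 0 1 3 5 7 9 10 12 14 15

Derivation:
Frame 1 starts at roll index 0: roll=10 (strike), consumes 1 roll
Frame 2 starts at roll index 1: rolls=1,8 (sum=9), consumes 2 rolls
Frame 3 starts at roll index 3: rolls=1,8 (sum=9), consumes 2 rolls
Frame 4 starts at roll index 5: rolls=9,1 (sum=10), consumes 2 rolls
Frame 5 starts at roll index 7: rolls=1,0 (sum=1), consumes 2 rolls
Frame 6 starts at roll index 9: roll=10 (strike), consumes 1 roll
Frame 7 starts at roll index 10: rolls=3,5 (sum=8), consumes 2 rolls
Frame 8 starts at roll index 12: rolls=5,1 (sum=6), consumes 2 rolls
Frame 9 starts at roll index 14: roll=10 (strike), consumes 1 roll
Frame 10 starts at roll index 15: 2 remaining rolls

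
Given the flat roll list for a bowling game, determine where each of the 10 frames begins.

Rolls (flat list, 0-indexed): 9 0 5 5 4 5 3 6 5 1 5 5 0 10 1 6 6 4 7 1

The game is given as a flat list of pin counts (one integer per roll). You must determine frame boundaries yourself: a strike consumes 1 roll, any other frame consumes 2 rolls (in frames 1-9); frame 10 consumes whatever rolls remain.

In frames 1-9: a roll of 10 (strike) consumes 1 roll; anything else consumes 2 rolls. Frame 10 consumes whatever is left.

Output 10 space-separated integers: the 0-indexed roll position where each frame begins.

Answer: 0 2 4 6 8 10 12 14 16 18

Derivation:
Frame 1 starts at roll index 0: rolls=9,0 (sum=9), consumes 2 rolls
Frame 2 starts at roll index 2: rolls=5,5 (sum=10), consumes 2 rolls
Frame 3 starts at roll index 4: rolls=4,5 (sum=9), consumes 2 rolls
Frame 4 starts at roll index 6: rolls=3,6 (sum=9), consumes 2 rolls
Frame 5 starts at roll index 8: rolls=5,1 (sum=6), consumes 2 rolls
Frame 6 starts at roll index 10: rolls=5,5 (sum=10), consumes 2 rolls
Frame 7 starts at roll index 12: rolls=0,10 (sum=10), consumes 2 rolls
Frame 8 starts at roll index 14: rolls=1,6 (sum=7), consumes 2 rolls
Frame 9 starts at roll index 16: rolls=6,4 (sum=10), consumes 2 rolls
Frame 10 starts at roll index 18: 2 remaining rolls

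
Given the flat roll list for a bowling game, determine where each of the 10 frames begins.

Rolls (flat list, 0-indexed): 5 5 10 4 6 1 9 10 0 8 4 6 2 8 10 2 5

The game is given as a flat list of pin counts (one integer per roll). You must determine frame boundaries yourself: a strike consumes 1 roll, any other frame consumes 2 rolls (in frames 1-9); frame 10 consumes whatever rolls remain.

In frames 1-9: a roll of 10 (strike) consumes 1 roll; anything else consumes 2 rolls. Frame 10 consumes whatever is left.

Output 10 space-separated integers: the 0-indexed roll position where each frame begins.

Answer: 0 2 3 5 7 8 10 12 14 15

Derivation:
Frame 1 starts at roll index 0: rolls=5,5 (sum=10), consumes 2 rolls
Frame 2 starts at roll index 2: roll=10 (strike), consumes 1 roll
Frame 3 starts at roll index 3: rolls=4,6 (sum=10), consumes 2 rolls
Frame 4 starts at roll index 5: rolls=1,9 (sum=10), consumes 2 rolls
Frame 5 starts at roll index 7: roll=10 (strike), consumes 1 roll
Frame 6 starts at roll index 8: rolls=0,8 (sum=8), consumes 2 rolls
Frame 7 starts at roll index 10: rolls=4,6 (sum=10), consumes 2 rolls
Frame 8 starts at roll index 12: rolls=2,8 (sum=10), consumes 2 rolls
Frame 9 starts at roll index 14: roll=10 (strike), consumes 1 roll
Frame 10 starts at roll index 15: 2 remaining rolls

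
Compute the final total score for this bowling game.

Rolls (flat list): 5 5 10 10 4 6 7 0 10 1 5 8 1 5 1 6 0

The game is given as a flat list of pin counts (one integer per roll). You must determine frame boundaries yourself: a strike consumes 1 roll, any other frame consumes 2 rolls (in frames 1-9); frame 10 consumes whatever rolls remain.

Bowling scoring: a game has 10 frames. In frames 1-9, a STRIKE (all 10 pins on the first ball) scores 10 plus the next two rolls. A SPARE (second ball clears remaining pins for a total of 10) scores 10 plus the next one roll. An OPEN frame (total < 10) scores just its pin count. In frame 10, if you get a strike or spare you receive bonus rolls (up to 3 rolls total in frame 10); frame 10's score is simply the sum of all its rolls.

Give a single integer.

Answer: 131

Derivation:
Frame 1: SPARE (5+5=10). 10 + next roll (10) = 20. Cumulative: 20
Frame 2: STRIKE. 10 + next two rolls (10+4) = 24. Cumulative: 44
Frame 3: STRIKE. 10 + next two rolls (4+6) = 20. Cumulative: 64
Frame 4: SPARE (4+6=10). 10 + next roll (7) = 17. Cumulative: 81
Frame 5: OPEN (7+0=7). Cumulative: 88
Frame 6: STRIKE. 10 + next two rolls (1+5) = 16. Cumulative: 104
Frame 7: OPEN (1+5=6). Cumulative: 110
Frame 8: OPEN (8+1=9). Cumulative: 119
Frame 9: OPEN (5+1=6). Cumulative: 125
Frame 10: OPEN. Sum of all frame-10 rolls (6+0) = 6. Cumulative: 131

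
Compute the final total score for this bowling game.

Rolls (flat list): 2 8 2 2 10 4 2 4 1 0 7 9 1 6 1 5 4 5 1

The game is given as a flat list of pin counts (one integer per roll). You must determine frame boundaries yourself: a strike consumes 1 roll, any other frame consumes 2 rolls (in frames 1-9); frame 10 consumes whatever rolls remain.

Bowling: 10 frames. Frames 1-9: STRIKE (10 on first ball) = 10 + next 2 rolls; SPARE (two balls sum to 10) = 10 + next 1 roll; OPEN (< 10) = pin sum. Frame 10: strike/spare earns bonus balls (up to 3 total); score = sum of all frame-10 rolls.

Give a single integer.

Frame 1: SPARE (2+8=10). 10 + next roll (2) = 12. Cumulative: 12
Frame 2: OPEN (2+2=4). Cumulative: 16
Frame 3: STRIKE. 10 + next two rolls (4+2) = 16. Cumulative: 32
Frame 4: OPEN (4+2=6). Cumulative: 38
Frame 5: OPEN (4+1=5). Cumulative: 43
Frame 6: OPEN (0+7=7). Cumulative: 50
Frame 7: SPARE (9+1=10). 10 + next roll (6) = 16. Cumulative: 66
Frame 8: OPEN (6+1=7). Cumulative: 73
Frame 9: OPEN (5+4=9). Cumulative: 82
Frame 10: OPEN. Sum of all frame-10 rolls (5+1) = 6. Cumulative: 88

Answer: 88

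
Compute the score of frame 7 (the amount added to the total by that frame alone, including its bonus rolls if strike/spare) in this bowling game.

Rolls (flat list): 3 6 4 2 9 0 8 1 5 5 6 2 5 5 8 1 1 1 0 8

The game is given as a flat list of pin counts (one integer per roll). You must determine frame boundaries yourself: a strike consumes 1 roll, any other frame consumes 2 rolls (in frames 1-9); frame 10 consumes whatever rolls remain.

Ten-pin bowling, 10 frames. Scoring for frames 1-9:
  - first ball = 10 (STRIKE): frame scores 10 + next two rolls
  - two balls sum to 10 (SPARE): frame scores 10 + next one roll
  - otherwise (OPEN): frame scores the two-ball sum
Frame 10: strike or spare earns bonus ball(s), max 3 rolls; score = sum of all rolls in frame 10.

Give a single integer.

Frame 1: OPEN (3+6=9). Cumulative: 9
Frame 2: OPEN (4+2=6). Cumulative: 15
Frame 3: OPEN (9+0=9). Cumulative: 24
Frame 4: OPEN (8+1=9). Cumulative: 33
Frame 5: SPARE (5+5=10). 10 + next roll (6) = 16. Cumulative: 49
Frame 6: OPEN (6+2=8). Cumulative: 57
Frame 7: SPARE (5+5=10). 10 + next roll (8) = 18. Cumulative: 75
Frame 8: OPEN (8+1=9). Cumulative: 84
Frame 9: OPEN (1+1=2). Cumulative: 86

Answer: 18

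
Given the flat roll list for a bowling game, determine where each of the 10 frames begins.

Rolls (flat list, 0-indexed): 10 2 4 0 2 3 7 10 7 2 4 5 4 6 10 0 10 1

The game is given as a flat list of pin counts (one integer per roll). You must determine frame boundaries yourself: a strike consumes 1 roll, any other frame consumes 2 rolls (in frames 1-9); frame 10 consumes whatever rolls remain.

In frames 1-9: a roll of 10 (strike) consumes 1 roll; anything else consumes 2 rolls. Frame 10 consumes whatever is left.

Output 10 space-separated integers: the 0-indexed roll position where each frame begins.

Answer: 0 1 3 5 7 8 10 12 14 15

Derivation:
Frame 1 starts at roll index 0: roll=10 (strike), consumes 1 roll
Frame 2 starts at roll index 1: rolls=2,4 (sum=6), consumes 2 rolls
Frame 3 starts at roll index 3: rolls=0,2 (sum=2), consumes 2 rolls
Frame 4 starts at roll index 5: rolls=3,7 (sum=10), consumes 2 rolls
Frame 5 starts at roll index 7: roll=10 (strike), consumes 1 roll
Frame 6 starts at roll index 8: rolls=7,2 (sum=9), consumes 2 rolls
Frame 7 starts at roll index 10: rolls=4,5 (sum=9), consumes 2 rolls
Frame 8 starts at roll index 12: rolls=4,6 (sum=10), consumes 2 rolls
Frame 9 starts at roll index 14: roll=10 (strike), consumes 1 roll
Frame 10 starts at roll index 15: 3 remaining rolls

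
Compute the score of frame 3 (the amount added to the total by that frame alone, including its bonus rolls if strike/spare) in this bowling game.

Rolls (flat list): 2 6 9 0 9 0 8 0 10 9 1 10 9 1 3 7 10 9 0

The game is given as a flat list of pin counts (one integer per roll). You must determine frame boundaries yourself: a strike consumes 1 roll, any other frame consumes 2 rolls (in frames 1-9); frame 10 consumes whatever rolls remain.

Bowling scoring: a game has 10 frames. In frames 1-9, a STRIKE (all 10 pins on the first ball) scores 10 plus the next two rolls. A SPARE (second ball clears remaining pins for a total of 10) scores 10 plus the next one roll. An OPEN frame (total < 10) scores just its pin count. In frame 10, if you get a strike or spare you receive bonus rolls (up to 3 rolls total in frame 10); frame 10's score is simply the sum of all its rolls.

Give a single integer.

Answer: 9

Derivation:
Frame 1: OPEN (2+6=8). Cumulative: 8
Frame 2: OPEN (9+0=9). Cumulative: 17
Frame 3: OPEN (9+0=9). Cumulative: 26
Frame 4: OPEN (8+0=8). Cumulative: 34
Frame 5: STRIKE. 10 + next two rolls (9+1) = 20. Cumulative: 54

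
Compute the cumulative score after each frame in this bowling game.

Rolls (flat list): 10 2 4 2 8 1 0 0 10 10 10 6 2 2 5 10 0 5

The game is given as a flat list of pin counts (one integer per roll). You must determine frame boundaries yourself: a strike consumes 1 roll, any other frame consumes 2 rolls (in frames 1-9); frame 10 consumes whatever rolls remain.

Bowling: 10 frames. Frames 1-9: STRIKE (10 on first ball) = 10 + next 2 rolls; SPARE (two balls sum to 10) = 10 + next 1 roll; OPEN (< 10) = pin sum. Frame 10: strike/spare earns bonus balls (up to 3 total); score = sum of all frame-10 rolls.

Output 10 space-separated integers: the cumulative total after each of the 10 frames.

Frame 1: STRIKE. 10 + next two rolls (2+4) = 16. Cumulative: 16
Frame 2: OPEN (2+4=6). Cumulative: 22
Frame 3: SPARE (2+8=10). 10 + next roll (1) = 11. Cumulative: 33
Frame 4: OPEN (1+0=1). Cumulative: 34
Frame 5: SPARE (0+10=10). 10 + next roll (10) = 20. Cumulative: 54
Frame 6: STRIKE. 10 + next two rolls (10+6) = 26. Cumulative: 80
Frame 7: STRIKE. 10 + next two rolls (6+2) = 18. Cumulative: 98
Frame 8: OPEN (6+2=8). Cumulative: 106
Frame 9: OPEN (2+5=7). Cumulative: 113
Frame 10: STRIKE. Sum of all frame-10 rolls (10+0+5) = 15. Cumulative: 128

Answer: 16 22 33 34 54 80 98 106 113 128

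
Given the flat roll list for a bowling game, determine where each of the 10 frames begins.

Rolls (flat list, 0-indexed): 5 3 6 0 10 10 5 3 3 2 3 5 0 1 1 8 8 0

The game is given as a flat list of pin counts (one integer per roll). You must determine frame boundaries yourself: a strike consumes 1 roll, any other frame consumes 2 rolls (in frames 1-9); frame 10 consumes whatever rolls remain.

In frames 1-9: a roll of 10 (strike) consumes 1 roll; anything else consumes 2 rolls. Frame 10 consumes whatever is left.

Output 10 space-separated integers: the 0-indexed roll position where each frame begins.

Answer: 0 2 4 5 6 8 10 12 14 16

Derivation:
Frame 1 starts at roll index 0: rolls=5,3 (sum=8), consumes 2 rolls
Frame 2 starts at roll index 2: rolls=6,0 (sum=6), consumes 2 rolls
Frame 3 starts at roll index 4: roll=10 (strike), consumes 1 roll
Frame 4 starts at roll index 5: roll=10 (strike), consumes 1 roll
Frame 5 starts at roll index 6: rolls=5,3 (sum=8), consumes 2 rolls
Frame 6 starts at roll index 8: rolls=3,2 (sum=5), consumes 2 rolls
Frame 7 starts at roll index 10: rolls=3,5 (sum=8), consumes 2 rolls
Frame 8 starts at roll index 12: rolls=0,1 (sum=1), consumes 2 rolls
Frame 9 starts at roll index 14: rolls=1,8 (sum=9), consumes 2 rolls
Frame 10 starts at roll index 16: 2 remaining rolls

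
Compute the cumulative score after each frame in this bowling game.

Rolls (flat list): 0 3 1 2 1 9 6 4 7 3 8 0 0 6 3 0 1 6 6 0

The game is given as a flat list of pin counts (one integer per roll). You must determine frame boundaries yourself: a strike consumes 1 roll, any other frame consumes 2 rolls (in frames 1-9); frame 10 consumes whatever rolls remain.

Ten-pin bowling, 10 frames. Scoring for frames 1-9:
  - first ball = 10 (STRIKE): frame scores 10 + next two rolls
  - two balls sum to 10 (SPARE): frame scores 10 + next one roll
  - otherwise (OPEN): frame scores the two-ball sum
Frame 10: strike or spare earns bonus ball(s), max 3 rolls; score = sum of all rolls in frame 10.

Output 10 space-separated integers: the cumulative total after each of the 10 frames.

Answer: 3 6 22 39 57 65 71 74 81 87

Derivation:
Frame 1: OPEN (0+3=3). Cumulative: 3
Frame 2: OPEN (1+2=3). Cumulative: 6
Frame 3: SPARE (1+9=10). 10 + next roll (6) = 16. Cumulative: 22
Frame 4: SPARE (6+4=10). 10 + next roll (7) = 17. Cumulative: 39
Frame 5: SPARE (7+3=10). 10 + next roll (8) = 18. Cumulative: 57
Frame 6: OPEN (8+0=8). Cumulative: 65
Frame 7: OPEN (0+6=6). Cumulative: 71
Frame 8: OPEN (3+0=3). Cumulative: 74
Frame 9: OPEN (1+6=7). Cumulative: 81
Frame 10: OPEN. Sum of all frame-10 rolls (6+0) = 6. Cumulative: 87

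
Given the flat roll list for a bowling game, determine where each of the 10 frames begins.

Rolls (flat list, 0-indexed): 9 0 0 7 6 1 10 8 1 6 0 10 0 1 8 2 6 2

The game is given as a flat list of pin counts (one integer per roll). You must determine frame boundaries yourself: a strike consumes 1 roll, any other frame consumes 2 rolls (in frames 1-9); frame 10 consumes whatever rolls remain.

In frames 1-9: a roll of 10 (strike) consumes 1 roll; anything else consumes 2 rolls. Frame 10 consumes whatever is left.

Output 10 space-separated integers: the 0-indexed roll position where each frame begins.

Frame 1 starts at roll index 0: rolls=9,0 (sum=9), consumes 2 rolls
Frame 2 starts at roll index 2: rolls=0,7 (sum=7), consumes 2 rolls
Frame 3 starts at roll index 4: rolls=6,1 (sum=7), consumes 2 rolls
Frame 4 starts at roll index 6: roll=10 (strike), consumes 1 roll
Frame 5 starts at roll index 7: rolls=8,1 (sum=9), consumes 2 rolls
Frame 6 starts at roll index 9: rolls=6,0 (sum=6), consumes 2 rolls
Frame 7 starts at roll index 11: roll=10 (strike), consumes 1 roll
Frame 8 starts at roll index 12: rolls=0,1 (sum=1), consumes 2 rolls
Frame 9 starts at roll index 14: rolls=8,2 (sum=10), consumes 2 rolls
Frame 10 starts at roll index 16: 2 remaining rolls

Answer: 0 2 4 6 7 9 11 12 14 16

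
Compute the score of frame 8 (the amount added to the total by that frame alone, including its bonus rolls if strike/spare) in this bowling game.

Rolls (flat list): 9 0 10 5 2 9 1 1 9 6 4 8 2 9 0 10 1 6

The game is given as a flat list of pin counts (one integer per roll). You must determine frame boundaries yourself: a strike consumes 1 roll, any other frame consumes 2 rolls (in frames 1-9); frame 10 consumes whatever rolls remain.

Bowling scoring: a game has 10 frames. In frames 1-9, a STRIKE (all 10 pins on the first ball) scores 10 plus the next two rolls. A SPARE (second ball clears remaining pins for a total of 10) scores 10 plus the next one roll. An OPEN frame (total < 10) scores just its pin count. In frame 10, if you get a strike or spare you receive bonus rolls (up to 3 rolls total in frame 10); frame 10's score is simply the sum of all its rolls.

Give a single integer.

Frame 1: OPEN (9+0=9). Cumulative: 9
Frame 2: STRIKE. 10 + next two rolls (5+2) = 17. Cumulative: 26
Frame 3: OPEN (5+2=7). Cumulative: 33
Frame 4: SPARE (9+1=10). 10 + next roll (1) = 11. Cumulative: 44
Frame 5: SPARE (1+9=10). 10 + next roll (6) = 16. Cumulative: 60
Frame 6: SPARE (6+4=10). 10 + next roll (8) = 18. Cumulative: 78
Frame 7: SPARE (8+2=10). 10 + next roll (9) = 19. Cumulative: 97
Frame 8: OPEN (9+0=9). Cumulative: 106
Frame 9: STRIKE. 10 + next two rolls (1+6) = 17. Cumulative: 123
Frame 10: OPEN. Sum of all frame-10 rolls (1+6) = 7. Cumulative: 130

Answer: 9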